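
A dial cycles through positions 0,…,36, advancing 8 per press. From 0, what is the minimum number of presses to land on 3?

5

8⁻¹ ≡ 14 (mod 37) because 8·14 = 112 = 3·37 + 1.
Multiplying both sides by 14: x ≡ 14·3 = 42 ≡ 5 (mod 37).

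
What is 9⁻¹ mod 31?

9·7 = 63 = 2·31 + 1, so 9⁻¹ ≡ 7 (mod 31).

7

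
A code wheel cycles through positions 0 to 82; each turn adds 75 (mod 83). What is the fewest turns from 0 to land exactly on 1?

75·31 = 2325 = 28·83 + 1, so 75⁻¹ ≡ 31 (mod 83).

31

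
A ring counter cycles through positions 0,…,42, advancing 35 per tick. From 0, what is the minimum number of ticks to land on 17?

14

The inverse of 35 mod 43 is 16 (since 35·16 = 560 ≡ 1).
Multiplying both sides by 16: x ≡ 16·17 = 272 ≡ 14 (mod 43).
Check: 35·14 = 490 = 11·43 + 17.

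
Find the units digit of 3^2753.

The units digit of 3^n cycles with period 4: 3, 9, 7, 1, …
2753 leaves remainder 1 on division by 4, so 3^2753 ends in 3.

3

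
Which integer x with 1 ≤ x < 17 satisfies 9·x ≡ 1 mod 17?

2

17 = 1·9 + 8
9 = 1·8 + 1
8 = 8·1 + 0
Back-substituting gives 9·2 ≡ 1 (mod 17).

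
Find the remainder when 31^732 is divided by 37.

1

Successive squares of 31 mod 37: 31^1≡31, 31^2≡36, 31^4≡1, 31^8≡1, 31^16≡1, 31^32≡1, 31^64≡1, 31^128≡1, 31^256≡1, 31^512≡1.
732 = 4 + 8 + 16 + 64 + 128 + 512, so 31^732 ≡ 1·1·1·1·1·1 ≡ 1 (mod 37).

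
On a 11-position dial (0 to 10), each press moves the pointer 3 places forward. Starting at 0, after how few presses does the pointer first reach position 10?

3⁻¹ ≡ 4 (mod 11) because 3·4 = 12 = 1·11 + 1.
Multiplying both sides by 4: x ≡ 4·10 = 40 ≡ 7 (mod 11).

7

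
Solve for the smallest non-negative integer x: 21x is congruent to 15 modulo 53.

21⁻¹ ≡ 48 (mod 53) because 21·48 = 1008 = 19·53 + 1.
Multiplying both sides by 48: x ≡ 48·15 = 720 ≡ 31 (mod 53).

31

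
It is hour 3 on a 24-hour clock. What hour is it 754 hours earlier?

17

754 mod 24 = 10 (since 31·24 = 744).
(3 − 10) mod 24 = 17.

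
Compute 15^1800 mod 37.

By repeated squaring mod 37: 15^1≡15, 15^2≡3, 15^4≡9, 15^8≡7, 15^16≡12, 15^32≡33, 15^64≡16, 15^128≡34, 15^256≡9, 15^512≡7, 15^1024≡12.
1800 = 8 + 256 + 512 + 1024, so 15^1800 ≡ 7·9·7·12 ≡ 1 (mod 37).

1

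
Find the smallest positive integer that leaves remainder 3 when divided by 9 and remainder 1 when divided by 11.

12

x ≡ 3 (mod 9) gives x ∈ {3, 12}.
The first of these with x mod 11 = 1 is 12.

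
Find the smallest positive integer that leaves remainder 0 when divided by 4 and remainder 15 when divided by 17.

32

x ≡ 0 (mod 4) gives x ∈ {0, 4, 8, 12, 16, 20, 24, 28, …}.
The first of these with x mod 17 = 15 is 32.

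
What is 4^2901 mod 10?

The units digit of 4^n cycles with period 2: 4, 6, …
2901 mod 2 = 1, so the last digit matches 4^1 = 4.

4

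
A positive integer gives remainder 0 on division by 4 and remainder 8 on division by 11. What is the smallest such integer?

Since 11·3 ≡ 1 (mod 4), take x = 8 + 11·((0−8)·3 mod 4) = 8 + 11·0 = 8.
Check: 8 mod 4 = 0, 8 mod 11 = 8.

8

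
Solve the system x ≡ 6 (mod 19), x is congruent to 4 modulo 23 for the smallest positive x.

234

x ≡ 6 (mod 19) gives x ∈ {6, 25, 44, 63, 82, 101, 120, 139, …}.
The first of these with x mod 23 = 4 is 234.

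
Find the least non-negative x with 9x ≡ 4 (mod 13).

12

The inverse of 9 mod 13 is 3 (since 9·3 = 27 ≡ 1).
So x ≡ 3·4 = 12 ≡ 12 (mod 13).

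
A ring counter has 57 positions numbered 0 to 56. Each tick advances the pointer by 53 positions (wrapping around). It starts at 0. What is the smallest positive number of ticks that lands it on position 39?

33

The inverse of 53 mod 57 is 14 (since 53·14 = 742 ≡ 1).
So x ≡ 14·39 = 546 ≡ 33 (mod 57).
Check: 53·33 = 1749 = 30·57 + 39.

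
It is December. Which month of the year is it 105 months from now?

September

105 − 8·12 = 9, so 105 ≡ 9 (mod 12).
December + 9 months → September.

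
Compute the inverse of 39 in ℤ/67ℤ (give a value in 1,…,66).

55

67 = 1·39 + 28
39 = 1·28 + 11
28 = 2·11 + 6
11 = 1·6 + 5
6 = 1·5 + 1
5 = 5·1 + 0
Back-substituting gives 39·55 ≡ 1 (mod 67).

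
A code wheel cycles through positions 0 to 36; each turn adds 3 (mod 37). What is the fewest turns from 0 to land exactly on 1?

3·25 = 75 = 2·37 + 1, so 3⁻¹ ≡ 25 (mod 37).

25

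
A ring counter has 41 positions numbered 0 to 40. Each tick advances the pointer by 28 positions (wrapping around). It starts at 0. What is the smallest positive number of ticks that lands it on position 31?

26

28⁻¹ ≡ 22 (mod 41) because 28·22 = 616 = 15·41 + 1.
Multiplying both sides by 22: x ≡ 22·31 = 682 ≡ 26 (mod 41).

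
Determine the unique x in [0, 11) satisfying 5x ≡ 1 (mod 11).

The inverse of 5 mod 11 is 9 (since 5·9 = 45 ≡ 1).
Multiplying both sides by 9: x ≡ 9·1 = 9 ≡ 9 (mod 11).

9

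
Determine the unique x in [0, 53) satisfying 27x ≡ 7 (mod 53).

14

27⁻¹ ≡ 2 (mod 53) because 27·2 = 54 = 1·53 + 1.
So x ≡ 2·7 = 14 ≡ 14 (mod 53).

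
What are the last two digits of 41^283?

By repeated squaring mod 100: 41^1≡41, 41^2≡81, 41^4≡61, 41^8≡21, 41^16≡41, 41^32≡81, 41^64≡61, 41^128≡21, 41^256≡41.
283 = 1 + 2 + 8 + 16 + 256, so 41^283 ≡ 41·81·21·41·41 ≡ 21 (mod 100).

21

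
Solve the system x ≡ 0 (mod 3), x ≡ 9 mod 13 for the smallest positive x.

Since 13·1 ≡ 1 (mod 3), take x = 9 + 13·((0−9)·1 mod 3) = 9 + 13·0 = 9.
Check: 9 mod 3 = 0, 9 mod 13 = 9.

9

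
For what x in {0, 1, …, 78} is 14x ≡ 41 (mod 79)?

14⁻¹ ≡ 17 (mod 79) because 14·17 = 238 = 3·79 + 1.
Multiplying both sides by 17: x ≡ 17·41 = 697 ≡ 65 (mod 79).

65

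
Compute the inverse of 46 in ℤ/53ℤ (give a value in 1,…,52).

15

46·15 = 690 = 13·53 + 1, so 46⁻¹ ≡ 15 (mod 53).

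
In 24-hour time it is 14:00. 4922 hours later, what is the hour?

4922 mod 24 = 2 (since 205·24 = 4920).
(14 + 2) mod 24 = 16.

16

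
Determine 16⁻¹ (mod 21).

16·4 = 64 = 3·21 + 1, so 16⁻¹ ≡ 4 (mod 21).

4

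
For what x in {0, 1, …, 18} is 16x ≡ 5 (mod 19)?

11

16⁻¹ ≡ 6 (mod 19) because 16·6 = 96 = 5·19 + 1.
So x ≡ 6·5 = 30 ≡ 11 (mod 19).
Check: 16·11 = 176 = 9·19 + 5.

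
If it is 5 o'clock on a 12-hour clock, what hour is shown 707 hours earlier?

6

707 = 58·12 + 11, so 707 mod 12 = 11.
5 − 11 → 6 on a 12-hour dial.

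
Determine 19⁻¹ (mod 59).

59 = 3·19 + 2
19 = 9·2 + 1
2 = 2·1 + 0
Back-substituting gives 19·28 ≡ 1 (mod 59).

28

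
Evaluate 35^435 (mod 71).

23

By repeated squaring mod 71: 35^1≡35, 35^2≡18, 35^4≡40, 35^8≡38, 35^16≡24, 35^32≡8, 35^64≡64, 35^128≡49, 35^256≡58.
435 = 1 + 2 + 16 + 32 + 128 + 256, so 35^435 ≡ 35·18·24·8·49·58 ≡ 23 (mod 71).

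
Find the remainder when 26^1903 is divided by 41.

13

By repeated squaring mod 41: 26^1≡26, 26^2≡20, 26^4≡31, 26^8≡18, 26^16≡37, 26^32≡16, 26^64≡10, 26^128≡18, 26^256≡37, 26^512≡16, 26^1024≡10.
1903 = 1 + 2 + 4 + 8 + 32 + 64 + 256 + 512 + 1024, so 26^1903 ≡ 26·20·31·18·16·10·37·16·10 ≡ 13 (mod 41).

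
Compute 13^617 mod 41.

29

Square-and-reduce mod 41: 13^1≡13, 13^2≡5, 13^4≡25, 13^8≡10, 13^16≡18, 13^32≡37, 13^64≡16, 13^128≡10, 13^256≡18, 13^512≡37.
Since 617 = 1 + 8 + 32 + 64 + 512 in binary, 13^617 ≡ 13·10·37·16·37 ≡ 29 (mod 41).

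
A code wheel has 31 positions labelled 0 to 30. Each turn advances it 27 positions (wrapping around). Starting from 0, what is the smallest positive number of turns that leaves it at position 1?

23

27·23 = 621 = 20·31 + 1, so 27⁻¹ ≡ 23 (mod 31).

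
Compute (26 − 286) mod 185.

286 = 1·185 + 101, so 286 mod 185 = 101.
(26 − 101) mod 185 = 110.

110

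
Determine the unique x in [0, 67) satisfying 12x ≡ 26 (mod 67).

58

12⁻¹ ≡ 28 (mod 67) because 12·28 = 336 = 5·67 + 1.
Multiplying both sides by 28: x ≡ 28·26 = 728 ≡ 58 (mod 67).
Check: 12·58 = 696 = 10·67 + 26.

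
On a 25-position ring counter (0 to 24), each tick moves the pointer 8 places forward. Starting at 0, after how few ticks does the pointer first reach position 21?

12

8⁻¹ ≡ 22 (mod 25) because 8·22 = 176 = 7·25 + 1.
Multiplying both sides by 22: x ≡ 22·21 = 462 ≡ 12 (mod 25).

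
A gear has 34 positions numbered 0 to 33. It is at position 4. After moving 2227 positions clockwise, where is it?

21

2227 mod 34 = 17 (since 65·34 = 2210).
(4 + 17) mod 34 = 21.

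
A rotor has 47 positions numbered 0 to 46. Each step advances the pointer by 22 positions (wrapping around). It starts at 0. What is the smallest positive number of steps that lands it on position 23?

16

The inverse of 22 mod 47 is 15 (since 22·15 = 330 ≡ 1).
So x ≡ 15·23 = 345 ≡ 16 (mod 47).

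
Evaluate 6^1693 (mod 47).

16

By repeated squaring mod 47: 6^1≡6, 6^2≡36, 6^4≡27, 6^8≡24, 6^16≡12, 6^32≡3, 6^64≡9, 6^128≡34, 6^256≡28, 6^512≡32, 6^1024≡37.
1693 = 1 + 4 + 8 + 16 + 128 + 512 + 1024, so 6^1693 ≡ 6·27·24·12·34·32·37 ≡ 16 (mod 47).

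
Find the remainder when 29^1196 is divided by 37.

Square-and-reduce mod 37: 29^1≡29, 29^2≡27, 29^4≡26, 29^8≡10, 29^16≡26, 29^32≡10, 29^64≡26, 29^128≡10, 29^256≡26, 29^512≡10, 29^1024≡26.
Since 1196 = 4 + 8 + 32 + 128 + 1024 in binary, 29^1196 ≡ 26·10·10·10·26 ≡ 10 (mod 37).

10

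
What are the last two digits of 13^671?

37

By repeated squaring mod 100: 13^1≡13, 13^2≡69, 13^4≡61, 13^8≡21, 13^16≡41, 13^32≡81, 13^64≡61, 13^128≡21, 13^256≡41, 13^512≡81.
Since 671 = 1 + 2 + 4 + 8 + 16 + 128 + 512 in binary, 13^671 ≡ 13·69·61·21·41·21·81 ≡ 37 (mod 100).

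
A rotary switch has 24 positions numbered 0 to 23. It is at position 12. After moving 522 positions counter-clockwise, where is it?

18

522 = 21·24 + 18, so 522 mod 24 = 18.
(12 − 18) mod 24 = 18.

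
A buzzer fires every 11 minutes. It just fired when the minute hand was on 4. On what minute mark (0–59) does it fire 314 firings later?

314·11 = 3454.
3454 − 57·60 = 34, so 3454 ≡ 34 (mod 60).
(4 + 34) mod 60 = 38.

38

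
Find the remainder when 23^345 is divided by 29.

7

Successive squares of 23 mod 29: 23^1≡23, 23^2≡7, 23^4≡20, 23^8≡23, 23^16≡7, 23^32≡20, 23^64≡23, 23^128≡7, 23^256≡20.
Since 345 = 1 + 8 + 16 + 64 + 256 in binary, 23^345 ≡ 23·23·7·23·20 ≡ 7 (mod 29).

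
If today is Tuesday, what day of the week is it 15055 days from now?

Sunday

15055 mod 7 = 5 (since 2150·7 = 15050).
Tuesday + 5 days → Sunday.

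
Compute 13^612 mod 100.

81

Successive squares of 13 mod 100: 13^1≡13, 13^2≡69, 13^4≡61, 13^8≡21, 13^16≡41, 13^32≡81, 13^64≡61, 13^128≡21, 13^256≡41, 13^512≡81.
612 = 4 + 32 + 64 + 512, so 13^612 ≡ 61·81·61·81 ≡ 81 (mod 100).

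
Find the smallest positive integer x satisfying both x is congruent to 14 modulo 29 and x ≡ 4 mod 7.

130

Since 7·25 ≡ 1 (mod 29), take x = 4 + 7·((14−4)·25 mod 29) = 4 + 7·18 = 130.
Check: 130 mod 29 = 14, 130 mod 7 = 4.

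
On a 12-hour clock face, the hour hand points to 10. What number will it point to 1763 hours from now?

9

1763 − 146·12 = 11, so 1763 ≡ 11 (mod 12).
10 + 11 → 9 on a 12-hour dial.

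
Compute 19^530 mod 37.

By repeated squaring mod 37: 19^1≡19, 19^2≡28, 19^4≡7, 19^8≡12, 19^16≡33, 19^32≡16, 19^64≡34, 19^128≡9, 19^256≡7, 19^512≡12.
Since 530 = 2 + 16 + 512 in binary, 19^530 ≡ 28·33·12 ≡ 25 (mod 37).

25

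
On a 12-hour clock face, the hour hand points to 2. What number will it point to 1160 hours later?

10

1160 = 96·12 + 8, so 1160 mod 12 = 8.
2 + 8 → 10 on a 12-hour dial.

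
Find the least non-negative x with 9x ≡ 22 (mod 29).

The inverse of 9 mod 29 is 13 (since 9·13 = 117 ≡ 1).
So x ≡ 13·22 = 286 ≡ 25 (mod 29).

25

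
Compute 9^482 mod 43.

Successive squares of 9 mod 43: 9^1≡9, 9^2≡38, 9^4≡25, 9^8≡23, 9^16≡13, 9^32≡40, 9^64≡9, 9^128≡38, 9^256≡25.
Since 482 = 2 + 32 + 64 + 128 + 256 in binary, 9^482 ≡ 38·40·9·38·25 ≡ 24 (mod 43).

24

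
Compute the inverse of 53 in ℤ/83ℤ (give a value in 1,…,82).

47

83 = 1·53 + 30
53 = 1·30 + 23
30 = 1·23 + 7
23 = 3·7 + 2
7 = 3·2 + 1
2 = 2·1 + 0
Back-substituting gives 53·47 ≡ 1 (mod 83).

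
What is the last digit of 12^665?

Last digits of 2^n: 2, 4, 8, 6 (period 4).
665 mod 4 = 1, so the last digit matches 2^1 = 2.

2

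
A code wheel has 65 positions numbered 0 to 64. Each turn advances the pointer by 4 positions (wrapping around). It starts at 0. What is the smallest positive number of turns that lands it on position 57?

4⁻¹ ≡ 49 (mod 65) because 4·49 = 196 = 3·65 + 1.
So x ≡ 49·57 = 2793 ≡ 63 (mod 65).

63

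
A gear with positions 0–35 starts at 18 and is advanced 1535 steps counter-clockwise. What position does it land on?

31

1535 mod 36 = 23 (since 42·36 = 1512).
(18 − 23) mod 36 = 31.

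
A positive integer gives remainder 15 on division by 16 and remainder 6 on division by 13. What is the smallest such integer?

x ≡ 6 (mod 13) gives x ∈ {6, 19, 32, 45, 58, 71, 84, 97, …}.
The first of these with x mod 16 = 15 is 175.

175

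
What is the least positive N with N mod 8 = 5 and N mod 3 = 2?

5

x ≡ 2 (mod 3) gives x ∈ {2, 5}.
The first of these with x mod 8 = 5 is 5.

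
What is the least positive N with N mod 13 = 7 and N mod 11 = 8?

x ≡ 8 (mod 11) gives x ∈ {8, 19, 30, 41, 52, 63, 74, 85}.
The first of these with x mod 13 = 7 is 85.

85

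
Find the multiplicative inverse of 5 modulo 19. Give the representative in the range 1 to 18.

5·4 = 20 = 1·19 + 1, so 5⁻¹ ≡ 4 (mod 19).

4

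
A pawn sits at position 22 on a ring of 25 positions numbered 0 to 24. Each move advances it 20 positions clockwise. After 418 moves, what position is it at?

7

418·20 = 8360.
8360 = 334·25 + 10, so 8360 mod 25 = 10.
(22 + 10) mod 25 = 7.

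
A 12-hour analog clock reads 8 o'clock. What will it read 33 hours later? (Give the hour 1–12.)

33 − 2·12 = 9, so 33 ≡ 9 (mod 12).
8 + 9 → 5 on a 12-hour dial.

5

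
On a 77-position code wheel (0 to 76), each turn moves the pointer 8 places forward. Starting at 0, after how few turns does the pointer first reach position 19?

8⁻¹ ≡ 29 (mod 77) because 8·29 = 232 = 3·77 + 1.
Multiplying both sides by 29: x ≡ 29·19 = 551 ≡ 12 (mod 77).
Check: 8·12 = 96 = 1·77 + 19.

12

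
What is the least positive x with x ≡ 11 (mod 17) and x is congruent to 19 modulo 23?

x ≡ 11 (mod 17) gives x ∈ {11, 28, 45, 62, 79, 96, 113, 130, …}.
The first of these with x mod 23 = 19 is 249.

249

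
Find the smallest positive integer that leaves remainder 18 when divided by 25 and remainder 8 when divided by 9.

x ≡ 8 (mod 9) gives x ∈ {8, 17, 26, 35, 44, 53, 62, 71, …}.
The first of these with x mod 25 = 18 is 143.

143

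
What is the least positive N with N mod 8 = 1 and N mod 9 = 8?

17

x ≡ 1 (mod 8) gives x ∈ {1, 9, 17}.
The first of these with x mod 9 = 8 is 17.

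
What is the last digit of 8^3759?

Powers of 8 mod 10 repeat with period 4: 8, 4, 2, 6.
3759 leaves remainder 3 on division by 4, so 8^3759 ends in 2.

2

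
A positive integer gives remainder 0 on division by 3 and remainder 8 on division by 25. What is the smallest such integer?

33

x ≡ 0 (mod 3) gives x ∈ {0, 3, 6, 9, 12, 15, 18, 21, …}.
The first of these with x mod 25 = 8 is 33.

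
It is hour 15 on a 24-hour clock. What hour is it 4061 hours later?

20

Dividing 4061 by 24 gives quotient 169 and remainder 5.
(15 + 5) mod 24 = 20.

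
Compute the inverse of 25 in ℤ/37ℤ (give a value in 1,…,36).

25·3 = 75 = 2·37 + 1, so 25⁻¹ ≡ 3 (mod 37).

3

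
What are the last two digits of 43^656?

Successive squares of 43 mod 100: 43^1≡43, 43^2≡49, 43^4≡1, 43^8≡1, 43^16≡1, 43^32≡1, 43^64≡1, 43^128≡1, 43^256≡1, 43^512≡1.
656 = 16 + 128 + 512, so 43^656 ≡ 1·1·1 ≡ 1 (mod 100).

01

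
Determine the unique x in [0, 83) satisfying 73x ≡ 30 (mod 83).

The inverse of 73 mod 83 is 58 (since 73·58 = 4234 ≡ 1).
So x ≡ 58·30 = 1740 ≡ 80 (mod 83).

80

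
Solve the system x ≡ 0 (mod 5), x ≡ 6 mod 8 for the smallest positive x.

30

Since 8·2 ≡ 1 (mod 5), take x = 6 + 8·((0−6)·2 mod 5) = 6 + 8·3 = 30.
Check: 30 mod 5 = 0, 30 mod 8 = 6.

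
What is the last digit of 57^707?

Powers of 7 mod 10 repeat with period 4: 7, 9, 3, 1.
707 leaves remainder 3 on division by 4, so 57^707 ends in 3.

3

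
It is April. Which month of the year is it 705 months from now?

705 = 58·12 + 9, so 705 mod 12 = 9.
April + 9 months → January.

January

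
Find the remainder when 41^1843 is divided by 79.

Successive squares of 41 mod 79: 41^1≡41, 41^2≡22, 41^4≡10, 41^8≡21, 41^16≡46, 41^32≡62, 41^64≡52, 41^128≡18, 41^256≡8, 41^512≡64, 41^1024≡67.
1843 = 1 + 2 + 16 + 32 + 256 + 512 + 1024, so 41^1843 ≡ 41·22·46·62·8·64·67 ≡ 12 (mod 79).

12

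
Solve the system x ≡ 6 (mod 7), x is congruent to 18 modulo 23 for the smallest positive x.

x ≡ 6 (mod 7) gives x ∈ {6, 13, 20, 27, 34, 41}.
The first of these with x mod 23 = 18 is 41.

41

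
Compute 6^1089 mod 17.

6

Square-and-reduce mod 17: 6^1≡6, 6^2≡2, 6^4≡4, 6^8≡16, 6^16≡1, 6^32≡1, 6^64≡1, 6^128≡1, 6^256≡1, 6^512≡1, 6^1024≡1.
1089 = 1 + 64 + 1024, so 6^1089 ≡ 6·1·1 ≡ 6 (mod 17).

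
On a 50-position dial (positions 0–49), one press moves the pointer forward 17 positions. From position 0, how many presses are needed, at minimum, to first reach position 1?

3

50 = 2·17 + 16
17 = 1·16 + 1
16 = 16·1 + 0
Back-substituting gives 17·3 ≡ 1 (mod 50).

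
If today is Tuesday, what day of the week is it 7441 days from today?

Dividing 7441 by 7 gives quotient 1063 and remainder 0.
Tuesday + 0 days → Tuesday.

Tuesday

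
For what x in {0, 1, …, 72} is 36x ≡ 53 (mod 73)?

40

The inverse of 36 mod 73 is 71 (since 36·71 = 2556 ≡ 1).
So x ≡ 71·53 = 3763 ≡ 40 (mod 73).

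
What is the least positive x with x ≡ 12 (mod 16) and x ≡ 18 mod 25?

x ≡ 12 (mod 16) gives x ∈ {12, 28, 44, 60, 76, 92, 108, 124, …}.
The first of these with x mod 25 = 18 is 268.

268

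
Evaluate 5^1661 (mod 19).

Successive squares of 5 mod 19: 5^1≡5, 5^2≡6, 5^4≡17, 5^8≡4, 5^16≡16, 5^32≡9, 5^64≡5, 5^128≡6, 5^256≡17, 5^512≡4, 5^1024≡16.
1661 = 1 + 4 + 8 + 16 + 32 + 64 + 512 + 1024, so 5^1661 ≡ 5·17·4·16·9·5·4·16 ≡ 9 (mod 19).

9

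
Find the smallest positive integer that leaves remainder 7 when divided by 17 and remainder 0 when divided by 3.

24

x ≡ 0 (mod 3) gives x ∈ {0, 3, 6, 9, 12, 15, 18, 21, …}.
The first of these with x mod 17 = 7 is 24.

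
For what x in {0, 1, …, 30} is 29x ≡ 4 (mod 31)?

29

The inverse of 29 mod 31 is 15 (since 29·15 = 435 ≡ 1).
So x ≡ 15·4 = 60 ≡ 29 (mod 31).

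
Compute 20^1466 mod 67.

6

Successive squares of 20 mod 67: 20^1≡20, 20^2≡65, 20^4≡4, 20^8≡16, 20^16≡55, 20^32≡10, 20^64≡33, 20^128≡17, 20^256≡21, 20^512≡39, 20^1024≡47.
Since 1466 = 2 + 8 + 16 + 32 + 128 + 256 + 1024 in binary, 20^1466 ≡ 65·16·55·10·17·21·47 ≡ 6 (mod 67).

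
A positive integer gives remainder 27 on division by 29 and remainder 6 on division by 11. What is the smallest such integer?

x ≡ 6 (mod 11) gives x ∈ {6, 17, 28, 39, 50, 61, 72, 83, …}.
The first of these with x mod 29 = 27 is 259.

259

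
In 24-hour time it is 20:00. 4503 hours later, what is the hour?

4503 − 187·24 = 15, so 4503 ≡ 15 (mod 24).
(20 + 15) mod 24 = 11.

11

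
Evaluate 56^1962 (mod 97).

By repeated squaring mod 97: 56^1≡56, 56^2≡32, 56^4≡54, 56^8≡6, 56^16≡36, 56^32≡35, 56^64≡61, 56^128≡35, 56^256≡61, 56^512≡35, 56^1024≡61.
Since 1962 = 2 + 8 + 32 + 128 + 256 + 512 + 1024 in binary, 56^1962 ≡ 32·6·35·35·61·35·61 ≡ 27 (mod 97).

27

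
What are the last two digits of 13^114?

89

By repeated squaring mod 100: 13^1≡13, 13^2≡69, 13^4≡61, 13^8≡21, 13^16≡41, 13^32≡81, 13^64≡61.
114 = 2 + 16 + 32 + 64, so 13^114 ≡ 69·41·81·61 ≡ 89 (mod 100).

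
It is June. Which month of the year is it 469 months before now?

469 = 39·12 + 1, so 469 mod 12 = 1.
June − 1 month → May.

May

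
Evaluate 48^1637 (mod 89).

Successive squares of 48 mod 89: 48^1≡48, 48^2≡79, 48^4≡11, 48^8≡32, 48^16≡45, 48^32≡67, 48^64≡39, 48^128≡8, 48^256≡64, 48^512≡2, 48^1024≡4.
Since 1637 = 1 + 4 + 32 + 64 + 512 + 1024 in binary, 48^1637 ≡ 48·11·67·39·2·4 ≡ 66 (mod 89).

66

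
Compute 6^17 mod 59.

37

Square-and-reduce mod 59: 6^1≡6, 6^2≡36, 6^4≡57, 6^8≡4, 6^16≡16.
Since 17 = 1 + 16 in binary, 6^17 ≡ 6·16 ≡ 37 (mod 59).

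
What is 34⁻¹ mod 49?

13

34·13 = 442 = 9·49 + 1, so 34⁻¹ ≡ 13 (mod 49).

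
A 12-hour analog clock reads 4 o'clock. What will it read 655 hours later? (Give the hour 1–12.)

655 = 54·12 + 7, so 655 mod 12 = 7.
4 + 7 → 11 on a 12-hour dial.

11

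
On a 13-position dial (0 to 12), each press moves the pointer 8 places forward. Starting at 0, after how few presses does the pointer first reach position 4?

7

The inverse of 8 mod 13 is 5 (since 8·5 = 40 ≡ 1).
So x ≡ 5·4 = 20 ≡ 7 (mod 13).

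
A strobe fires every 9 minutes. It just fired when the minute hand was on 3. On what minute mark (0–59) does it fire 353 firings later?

0

353·9 = 3177.
3177 − 52·60 = 57, so 3177 ≡ 57 (mod 60).
(3 + 57) mod 60 = 0.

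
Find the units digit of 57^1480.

1

Last digits of 7^n: 7, 9, 3, 1 (period 4).
1480 leaves remainder 0 on division by 4, so 57^1480 ends in 1.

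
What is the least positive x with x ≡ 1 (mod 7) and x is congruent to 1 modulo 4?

1

x ≡ 1 (mod 4) gives x ∈ {1}.
The first of these with x mod 7 = 1 is 1.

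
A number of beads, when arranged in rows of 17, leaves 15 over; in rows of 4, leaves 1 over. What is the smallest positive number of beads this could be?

x ≡ 1 (mod 4) gives x ∈ {1, 5, 9, 13, 17, 21, 25, 29, …}.
The first of these with x mod 17 = 15 is 49.

49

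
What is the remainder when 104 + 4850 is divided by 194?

Dividing 4850 by 194 gives quotient 25 and remainder 0.
(104 + 0) mod 194 = 104.

104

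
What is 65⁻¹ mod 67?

33

67 = 1·65 + 2
65 = 32·2 + 1
2 = 2·1 + 0
Back-substituting gives 65·33 ≡ 1 (mod 67).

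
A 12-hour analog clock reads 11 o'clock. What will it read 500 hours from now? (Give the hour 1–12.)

7

500 mod 12 = 8 (since 41·12 = 492).
11 + 8 → 7 on a 12-hour dial.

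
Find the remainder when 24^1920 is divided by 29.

Square-and-reduce mod 29: 24^1≡24, 24^2≡25, 24^4≡16, 24^8≡24, 24^16≡25, 24^32≡16, 24^64≡24, 24^128≡25, 24^256≡16, 24^512≡24, 24^1024≡25.
1920 = 128 + 256 + 512 + 1024, so 24^1920 ≡ 25·16·24·25 ≡ 25 (mod 29).

25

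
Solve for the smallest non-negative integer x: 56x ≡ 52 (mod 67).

44

The inverse of 56 mod 67 is 6 (since 56·6 = 336 ≡ 1).
So x ≡ 6·52 = 312 ≡ 44 (mod 67).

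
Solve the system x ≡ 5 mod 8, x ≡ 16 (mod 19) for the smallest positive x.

149

x ≡ 5 (mod 8) gives x ∈ {5, 13, 21, 29, 37, 45, 53, 61, …}.
The first of these with x mod 19 = 16 is 149.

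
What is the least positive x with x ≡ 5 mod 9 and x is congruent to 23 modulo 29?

23

x ≡ 5 (mod 9) gives x ∈ {5, 14, 23}.
The first of these with x mod 29 = 23 is 23.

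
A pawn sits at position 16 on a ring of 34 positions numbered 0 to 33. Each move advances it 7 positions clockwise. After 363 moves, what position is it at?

7

363·7 = 2541.
Dividing 2541 by 34 gives quotient 74 and remainder 25.
(16 + 25) mod 34 = 7.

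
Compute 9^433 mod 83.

77

Square-and-reduce mod 83: 9^1≡9, 9^2≡81, 9^4≡4, 9^8≡16, 9^16≡7, 9^32≡49, 9^64≡77, 9^128≡36, 9^256≡51.
433 = 1 + 16 + 32 + 128 + 256, so 9^433 ≡ 9·7·49·36·51 ≡ 77 (mod 83).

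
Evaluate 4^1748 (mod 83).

By repeated squaring mod 83: 4^1≡4, 4^2≡16, 4^4≡7, 4^8≡49, 4^16≡77, 4^32≡36, 4^64≡51, 4^128≡28, 4^256≡37, 4^512≡41, 4^1024≡21.
1748 = 4 + 16 + 64 + 128 + 512 + 1024, so 4^1748 ≡ 7·77·51·28·41·21 ≡ 27 (mod 83).

27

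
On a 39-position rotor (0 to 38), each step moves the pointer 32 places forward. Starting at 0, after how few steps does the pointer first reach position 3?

The inverse of 32 mod 39 is 11 (since 32·11 = 352 ≡ 1).
Multiplying both sides by 11: x ≡ 11·3 = 33 ≡ 33 (mod 39).
Check: 32·33 = 1056 = 27·39 + 3.

33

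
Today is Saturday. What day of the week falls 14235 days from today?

Dividing 14235 by 7 gives quotient 2033 and remainder 4.
Saturday + 4 days → Wednesday.

Wednesday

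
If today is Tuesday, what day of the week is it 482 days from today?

Monday

Dividing 482 by 7 gives quotient 68 and remainder 6.
Tuesday + 6 days → Monday.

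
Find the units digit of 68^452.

Last digits of 8^n: 8, 4, 2, 6 (period 4).
452 leaves remainder 0 on division by 4, so 68^452 ends in 6.

6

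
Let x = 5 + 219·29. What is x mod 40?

36

219·29 = 6351.
6351 = 158·40 + 31, so 6351 mod 40 = 31.
(5 + 31) mod 40 = 36.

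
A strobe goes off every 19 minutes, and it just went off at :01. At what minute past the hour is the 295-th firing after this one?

295·19 = 5605.
5605 mod 60 = 25 (since 93·60 = 5580).
(1 + 25) mod 60 = 26.

26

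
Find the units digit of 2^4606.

Last digits of 2^n: 2, 4, 8, 6 (period 4).
4606 leaves remainder 2 on division by 4, so 2^4606 ends in 4.

4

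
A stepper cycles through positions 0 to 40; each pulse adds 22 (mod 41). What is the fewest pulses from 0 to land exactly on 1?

28

41 = 1·22 + 19
22 = 1·19 + 3
19 = 6·3 + 1
3 = 3·1 + 0
Back-substituting gives 22·28 ≡ 1 (mod 41).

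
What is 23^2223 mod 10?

7

Powers of 3 mod 10 repeat with period 4: 3, 9, 7, 1.
2223 mod 4 = 3, so the last digit matches 3^3 = 7.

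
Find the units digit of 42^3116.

6

The units digit of 42^n cycles with period 4: 2, 4, 8, 6, …
3116 mod 4 = 0, so the last digit matches 2^4 = 6.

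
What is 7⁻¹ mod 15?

13

15 = 2·7 + 1
7 = 7·1 + 0
Back-substituting gives 7·13 ≡ 1 (mod 15).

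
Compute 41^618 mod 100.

Successive squares of 41 mod 100: 41^1≡41, 41^2≡81, 41^4≡61, 41^8≡21, 41^16≡41, 41^32≡81, 41^64≡61, 41^128≡21, 41^256≡41, 41^512≡81.
Since 618 = 2 + 8 + 32 + 64 + 512 in binary, 41^618 ≡ 81·21·81·61·81 ≡ 21 (mod 100).

21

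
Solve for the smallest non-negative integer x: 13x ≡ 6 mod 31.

The inverse of 13 mod 31 is 12 (since 13·12 = 156 ≡ 1).
So x ≡ 12·6 = 72 ≡ 10 (mod 31).

10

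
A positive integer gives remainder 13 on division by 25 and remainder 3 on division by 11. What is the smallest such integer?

x ≡ 3 (mod 11) gives x ∈ {3, 14, 25, 36, 47, 58, 69, 80, …}.
The first of these with x mod 25 = 13 is 113.

113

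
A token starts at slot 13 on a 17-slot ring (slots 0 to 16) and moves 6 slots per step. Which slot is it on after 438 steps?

438·6 = 2628.
2628 mod 17 = 10 (since 154·17 = 2618).
(13 + 10) mod 17 = 6.

6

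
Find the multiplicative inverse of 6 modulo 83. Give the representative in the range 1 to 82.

14

6·14 = 84 = 1·83 + 1, so 6⁻¹ ≡ 14 (mod 83).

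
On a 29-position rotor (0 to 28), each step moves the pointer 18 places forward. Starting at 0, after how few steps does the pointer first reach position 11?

The inverse of 18 mod 29 is 21 (since 18·21 = 378 ≡ 1).
So x ≡ 21·11 = 231 ≡ 28 (mod 29).
Check: 18·28 = 504 = 17·29 + 11.

28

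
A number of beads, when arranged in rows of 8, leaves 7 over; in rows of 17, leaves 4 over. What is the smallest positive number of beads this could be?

x ≡ 7 (mod 8) gives x ∈ {7, 15, 23, 31, 39, 47, 55}.
The first of these with x mod 17 = 4 is 55.

55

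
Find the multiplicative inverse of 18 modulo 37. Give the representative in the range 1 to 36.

18·35 = 630 = 17·37 + 1, so 18⁻¹ ≡ 35 (mod 37).

35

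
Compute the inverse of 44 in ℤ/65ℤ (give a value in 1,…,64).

65 = 1·44 + 21
44 = 2·21 + 2
21 = 10·2 + 1
2 = 2·1 + 0
Back-substituting gives 44·34 ≡ 1 (mod 65).

34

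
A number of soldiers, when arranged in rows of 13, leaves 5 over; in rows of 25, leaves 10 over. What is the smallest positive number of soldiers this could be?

Since 25·12 ≡ 1 (mod 13), take x = 10 + 25·((5−10)·12 mod 13) = 10 + 25·5 = 135.
Check: 135 mod 13 = 5, 135 mod 25 = 10.

135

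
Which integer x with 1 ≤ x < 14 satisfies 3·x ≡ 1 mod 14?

5

14 = 4·3 + 2
3 = 1·2 + 1
2 = 2·1 + 0
Back-substituting gives 3·5 ≡ 1 (mod 14).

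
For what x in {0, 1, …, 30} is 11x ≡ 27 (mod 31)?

The inverse of 11 mod 31 is 17 (since 11·17 = 187 ≡ 1).
So x ≡ 17·27 = 459 ≡ 25 (mod 31).
Check: 11·25 = 275 = 8·31 + 27.

25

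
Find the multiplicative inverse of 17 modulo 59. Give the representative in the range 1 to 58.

17·7 = 119 = 2·59 + 1, so 17⁻¹ ≡ 7 (mod 59).

7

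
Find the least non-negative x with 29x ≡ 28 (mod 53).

43

29⁻¹ ≡ 11 (mod 53) because 29·11 = 319 = 6·53 + 1.
Multiplying both sides by 11: x ≡ 11·28 = 308 ≡ 43 (mod 53).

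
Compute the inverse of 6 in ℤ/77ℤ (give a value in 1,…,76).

13

6·13 = 78 = 1·77 + 1, so 6⁻¹ ≡ 13 (mod 77).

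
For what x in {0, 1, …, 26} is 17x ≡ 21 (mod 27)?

6

The inverse of 17 mod 27 is 8 (since 17·8 = 136 ≡ 1).
So x ≡ 8·21 = 168 ≡ 6 (mod 27).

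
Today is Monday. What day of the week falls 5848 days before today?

5848 − 835·7 = 3, so 5848 ≡ 3 (mod 7).
Monday − 3 days → Friday.

Friday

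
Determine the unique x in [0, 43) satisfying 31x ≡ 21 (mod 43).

9

The inverse of 31 mod 43 is 25 (since 31·25 = 775 ≡ 1).
Multiplying both sides by 25: x ≡ 25·21 = 525 ≡ 9 (mod 43).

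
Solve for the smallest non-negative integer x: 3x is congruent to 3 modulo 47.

The inverse of 3 mod 47 is 16 (since 3·16 = 48 ≡ 1).
Multiplying both sides by 16: x ≡ 16·3 = 48 ≡ 1 (mod 47).

1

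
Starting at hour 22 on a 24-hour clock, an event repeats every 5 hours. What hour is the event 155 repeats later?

5

155·5 = 775.
775 mod 24 = 7 (since 32·24 = 768).
(22 + 7) mod 24 = 5.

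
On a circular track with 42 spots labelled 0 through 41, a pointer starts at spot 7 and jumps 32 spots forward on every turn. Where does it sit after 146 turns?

146·32 = 4672.
4672 − 111·42 = 10, so 4672 ≡ 10 (mod 42).
(7 + 10) mod 42 = 17.

17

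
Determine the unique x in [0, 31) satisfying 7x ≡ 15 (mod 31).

The inverse of 7 mod 31 is 9 (since 7·9 = 63 ≡ 1).
So x ≡ 9·15 = 135 ≡ 11 (mod 31).

11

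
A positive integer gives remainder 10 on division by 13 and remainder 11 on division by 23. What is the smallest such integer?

Since 23·4 ≡ 1 (mod 13), take x = 11 + 23·((10−11)·4 mod 13) = 11 + 23·9 = 218.
Check: 218 mod 13 = 10, 218 mod 23 = 11.

218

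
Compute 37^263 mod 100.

Square-and-reduce mod 100: 37^1≡37, 37^2≡69, 37^4≡61, 37^8≡21, 37^16≡41, 37^32≡81, 37^64≡61, 37^128≡21, 37^256≡41.
263 = 1 + 2 + 4 + 256, so 37^263 ≡ 37·69·61·41 ≡ 53 (mod 100).

53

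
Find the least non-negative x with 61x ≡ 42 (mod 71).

61⁻¹ ≡ 7 (mod 71) because 61·7 = 427 = 6·71 + 1.
Multiplying both sides by 7: x ≡ 7·42 = 294 ≡ 10 (mod 71).
Check: 61·10 = 610 = 8·71 + 42.

10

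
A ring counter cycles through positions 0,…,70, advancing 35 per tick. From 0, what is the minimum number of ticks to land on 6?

35⁻¹ ≡ 69 (mod 71) because 35·69 = 2415 = 34·71 + 1.
Multiplying both sides by 69: x ≡ 69·6 = 414 ≡ 59 (mod 71).
Check: 35·59 = 2065 = 29·71 + 6.

59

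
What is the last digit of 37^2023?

3

Powers of 7 mod 10 repeat with period 4: 7, 9, 3, 1.
2023 mod 4 = 3, so the last digit matches 7^3 = 3.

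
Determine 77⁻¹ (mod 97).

77·63 = 4851 = 50·97 + 1, so 77⁻¹ ≡ 63 (mod 97).

63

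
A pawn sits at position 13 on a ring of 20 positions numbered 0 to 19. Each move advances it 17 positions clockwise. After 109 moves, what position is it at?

109·17 = 1853.
Dividing 1853 by 20 gives quotient 92 and remainder 13.
(13 + 13) mod 20 = 6.

6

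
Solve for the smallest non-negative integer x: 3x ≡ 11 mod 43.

3⁻¹ ≡ 29 (mod 43) because 3·29 = 87 = 2·43 + 1.
Multiplying both sides by 29: x ≡ 29·11 = 319 ≡ 18 (mod 43).

18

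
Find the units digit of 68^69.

Powers of 8 mod 10 repeat with period 4: 8, 4, 2, 6.
69 mod 4 = 1, so the last digit matches 8^1 = 8.

8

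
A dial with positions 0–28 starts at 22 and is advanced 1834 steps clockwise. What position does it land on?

0

1834 − 63·29 = 7, so 1834 ≡ 7 (mod 29).
(22 + 7) mod 29 = 0.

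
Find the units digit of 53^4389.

3

Last digits of 3^n: 3, 9, 7, 1 (period 4).
4389 mod 4 = 1, so the last digit matches 3^1 = 3.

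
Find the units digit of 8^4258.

Powers of 8 mod 10 repeat with period 4: 8, 4, 2, 6.
4258 leaves remainder 2 on division by 4, so 8^4258 ends in 4.

4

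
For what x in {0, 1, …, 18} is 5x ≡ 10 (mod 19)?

The inverse of 5 mod 19 is 4 (since 5·4 = 20 ≡ 1).
So x ≡ 4·10 = 40 ≡ 2 (mod 19).
Check: 5·2 = 10 = 0·19 + 10.

2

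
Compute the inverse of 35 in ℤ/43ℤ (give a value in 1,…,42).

16

35·16 = 560 = 13·43 + 1, so 35⁻¹ ≡ 16 (mod 43).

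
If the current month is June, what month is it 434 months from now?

August

Dividing 434 by 12 gives quotient 36 and remainder 2.
June + 2 months → August.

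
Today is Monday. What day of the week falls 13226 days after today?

Thursday

13226 − 1889·7 = 3, so 13226 ≡ 3 (mod 7).
Monday + 3 days → Thursday.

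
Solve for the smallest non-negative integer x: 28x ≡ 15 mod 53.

10

28⁻¹ ≡ 36 (mod 53) because 28·36 = 1008 = 19·53 + 1.
Multiplying both sides by 36: x ≡ 36·15 = 540 ≡ 10 (mod 53).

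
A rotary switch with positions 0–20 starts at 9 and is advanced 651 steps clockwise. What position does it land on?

9

651 mod 21 = 0 (since 31·21 = 651).
(9 + 0) mod 21 = 9.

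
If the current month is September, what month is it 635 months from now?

635 = 52·12 + 11, so 635 mod 12 = 11.
September + 11 months → August.

August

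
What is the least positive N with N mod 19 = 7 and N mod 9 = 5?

140

x ≡ 5 (mod 9) gives x ∈ {5, 14, 23, 32, 41, 50, 59, 68, …}.
The first of these with x mod 19 = 7 is 140.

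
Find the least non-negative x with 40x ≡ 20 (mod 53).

The inverse of 40 mod 53 is 4 (since 40·4 = 160 ≡ 1).
Multiplying both sides by 4: x ≡ 4·20 = 80 ≡ 27 (mod 53).

27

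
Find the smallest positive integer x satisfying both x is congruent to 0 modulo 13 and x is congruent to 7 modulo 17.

x ≡ 0 (mod 13) gives x ∈ {0, 13, 26, 39, 52, 65, 78, 91, …}.
The first of these with x mod 17 = 7 is 143.

143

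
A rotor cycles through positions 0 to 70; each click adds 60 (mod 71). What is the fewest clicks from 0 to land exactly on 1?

58

71 = 1·60 + 11
60 = 5·11 + 5
11 = 2·5 + 1
5 = 5·1 + 0
Back-substituting gives 60·58 ≡ 1 (mod 71).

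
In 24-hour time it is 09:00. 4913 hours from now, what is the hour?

2

4913 = 204·24 + 17, so 4913 mod 24 = 17.
(9 + 17) mod 24 = 2.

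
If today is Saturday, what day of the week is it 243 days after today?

Thursday

243 = 34·7 + 5, so 243 mod 7 = 5.
Saturday + 5 days → Thursday.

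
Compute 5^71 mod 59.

28

Square-and-reduce mod 59: 5^1≡5, 5^2≡25, 5^4≡35, 5^8≡45, 5^16≡19, 5^32≡7, 5^64≡49.
71 = 1 + 2 + 4 + 64, so 5^71 ≡ 5·25·35·49 ≡ 28 (mod 59).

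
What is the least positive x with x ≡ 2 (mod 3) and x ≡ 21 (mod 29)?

50

x ≡ 2 (mod 3) gives x ∈ {2, 5, 8, 11, 14, 17, 20, 23, …}.
The first of these with x mod 29 = 21 is 50.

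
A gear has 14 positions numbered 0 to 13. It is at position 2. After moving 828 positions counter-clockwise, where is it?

0

828 − 59·14 = 2, so 828 ≡ 2 (mod 14).
(2 − 2) mod 14 = 0.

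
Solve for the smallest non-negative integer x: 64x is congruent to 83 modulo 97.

21

The inverse of 64 mod 97 is 47 (since 64·47 = 3008 ≡ 1).
Multiplying both sides by 47: x ≡ 47·83 = 3901 ≡ 21 (mod 97).
Check: 64·21 = 1344 = 13·97 + 83.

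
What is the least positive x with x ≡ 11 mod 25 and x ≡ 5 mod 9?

x ≡ 5 (mod 9) gives x ∈ {5, 14, 23, 32, 41, 50, 59, 68, …}.
The first of these with x mod 25 = 11 is 86.

86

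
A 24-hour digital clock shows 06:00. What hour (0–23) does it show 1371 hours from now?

1371 = 57·24 + 3, so 1371 mod 24 = 3.
(6 + 3) mod 24 = 9.

9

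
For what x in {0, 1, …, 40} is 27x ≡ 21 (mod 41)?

The inverse of 27 mod 41 is 38 (since 27·38 = 1026 ≡ 1).
So x ≡ 38·21 = 798 ≡ 19 (mod 41).
Check: 27·19 = 513 = 12·41 + 21.

19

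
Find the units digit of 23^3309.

Powers of 3 mod 10 repeat with period 4: 3, 9, 7, 1.
3309 mod 4 = 1, so the last digit matches 3^1 = 3.

3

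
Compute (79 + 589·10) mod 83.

76

589·10 = 5890.
Dividing 5890 by 83 gives quotient 70 and remainder 80.
(79 + 80) mod 83 = 76.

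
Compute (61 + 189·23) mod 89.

47

189·23 = 4347.
Dividing 4347 by 89 gives quotient 48 and remainder 75.
(61 + 75) mod 89 = 47.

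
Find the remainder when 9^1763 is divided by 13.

Square-and-reduce mod 13: 9^1≡9, 9^2≡3, 9^4≡9, 9^8≡3, 9^16≡9, 9^32≡3, 9^64≡9, 9^128≡3, 9^256≡9, 9^512≡3, 9^1024≡9.
Since 1763 = 1 + 2 + 32 + 64 + 128 + 512 + 1024 in binary, 9^1763 ≡ 9·3·3·9·3·3·9 ≡ 3 (mod 13).

3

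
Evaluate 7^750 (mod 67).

14

By repeated squaring mod 67: 7^1≡7, 7^2≡49, 7^4≡56, 7^8≡54, 7^16≡35, 7^32≡19, 7^64≡26, 7^128≡6, 7^256≡36, 7^512≡23.
Since 750 = 2 + 4 + 8 + 32 + 64 + 128 + 512 in binary, 7^750 ≡ 49·56·54·19·26·6·23 ≡ 14 (mod 67).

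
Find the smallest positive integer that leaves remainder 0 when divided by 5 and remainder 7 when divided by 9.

25

x ≡ 0 (mod 5) gives x ∈ {0, 5, 10, 15, 20, 25}.
The first of these with x mod 9 = 7 is 25.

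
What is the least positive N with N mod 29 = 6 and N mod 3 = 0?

6

Since 3·10 ≡ 1 (mod 29), take x = 0 + 3·((6−0)·10 mod 29) = 0 + 3·2 = 6.
Check: 6 mod 29 = 6, 6 mod 3 = 0.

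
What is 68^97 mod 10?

8

Powers of 8 mod 10 repeat with period 4: 8, 4, 2, 6.
97 mod 4 = 1, so the last digit matches 8^1 = 8.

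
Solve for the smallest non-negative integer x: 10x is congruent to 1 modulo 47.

33

The inverse of 10 mod 47 is 33 (since 10·33 = 330 ≡ 1).
Multiplying both sides by 33: x ≡ 33·1 = 33 ≡ 33 (mod 47).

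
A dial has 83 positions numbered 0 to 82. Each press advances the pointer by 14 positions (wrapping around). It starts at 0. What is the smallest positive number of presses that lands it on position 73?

23

14⁻¹ ≡ 6 (mod 83) because 14·6 = 84 = 1·83 + 1.
Multiplying both sides by 6: x ≡ 6·73 = 438 ≡ 23 (mod 83).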